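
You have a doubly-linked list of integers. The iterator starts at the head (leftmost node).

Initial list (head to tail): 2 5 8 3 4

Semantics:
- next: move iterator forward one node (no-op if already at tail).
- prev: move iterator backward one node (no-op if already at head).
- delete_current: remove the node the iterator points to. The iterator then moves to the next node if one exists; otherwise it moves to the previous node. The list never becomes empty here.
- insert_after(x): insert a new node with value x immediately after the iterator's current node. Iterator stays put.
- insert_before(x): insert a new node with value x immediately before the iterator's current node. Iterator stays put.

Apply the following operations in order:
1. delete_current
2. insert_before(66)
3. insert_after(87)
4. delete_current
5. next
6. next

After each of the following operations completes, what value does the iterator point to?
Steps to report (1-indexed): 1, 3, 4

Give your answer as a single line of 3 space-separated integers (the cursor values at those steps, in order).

Answer: 5 5 87

Derivation:
After 1 (delete_current): list=[5, 8, 3, 4] cursor@5
After 2 (insert_before(66)): list=[66, 5, 8, 3, 4] cursor@5
After 3 (insert_after(87)): list=[66, 5, 87, 8, 3, 4] cursor@5
After 4 (delete_current): list=[66, 87, 8, 3, 4] cursor@87
After 5 (next): list=[66, 87, 8, 3, 4] cursor@8
After 6 (next): list=[66, 87, 8, 3, 4] cursor@3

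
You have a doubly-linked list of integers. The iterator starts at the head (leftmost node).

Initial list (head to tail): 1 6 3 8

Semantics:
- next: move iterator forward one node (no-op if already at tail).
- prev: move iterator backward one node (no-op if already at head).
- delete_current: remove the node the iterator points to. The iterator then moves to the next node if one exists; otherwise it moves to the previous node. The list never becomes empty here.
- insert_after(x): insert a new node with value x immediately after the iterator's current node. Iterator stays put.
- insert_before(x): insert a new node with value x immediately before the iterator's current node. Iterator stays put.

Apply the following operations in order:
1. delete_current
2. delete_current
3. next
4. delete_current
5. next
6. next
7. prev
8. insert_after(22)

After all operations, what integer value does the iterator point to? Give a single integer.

After 1 (delete_current): list=[6, 3, 8] cursor@6
After 2 (delete_current): list=[3, 8] cursor@3
After 3 (next): list=[3, 8] cursor@8
After 4 (delete_current): list=[3] cursor@3
After 5 (next): list=[3] cursor@3
After 6 (next): list=[3] cursor@3
After 7 (prev): list=[3] cursor@3
After 8 (insert_after(22)): list=[3, 22] cursor@3

Answer: 3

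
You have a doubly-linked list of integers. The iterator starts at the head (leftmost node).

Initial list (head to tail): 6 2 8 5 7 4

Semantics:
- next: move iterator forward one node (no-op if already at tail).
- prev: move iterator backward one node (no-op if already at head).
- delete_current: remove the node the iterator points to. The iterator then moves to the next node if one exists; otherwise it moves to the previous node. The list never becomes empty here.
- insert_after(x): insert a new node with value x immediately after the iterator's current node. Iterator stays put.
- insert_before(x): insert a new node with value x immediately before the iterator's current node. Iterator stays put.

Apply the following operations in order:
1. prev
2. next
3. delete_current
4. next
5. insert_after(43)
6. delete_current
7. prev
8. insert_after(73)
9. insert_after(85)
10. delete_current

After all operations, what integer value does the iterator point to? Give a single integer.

Answer: 85

Derivation:
After 1 (prev): list=[6, 2, 8, 5, 7, 4] cursor@6
After 2 (next): list=[6, 2, 8, 5, 7, 4] cursor@2
After 3 (delete_current): list=[6, 8, 5, 7, 4] cursor@8
After 4 (next): list=[6, 8, 5, 7, 4] cursor@5
After 5 (insert_after(43)): list=[6, 8, 5, 43, 7, 4] cursor@5
After 6 (delete_current): list=[6, 8, 43, 7, 4] cursor@43
After 7 (prev): list=[6, 8, 43, 7, 4] cursor@8
After 8 (insert_after(73)): list=[6, 8, 73, 43, 7, 4] cursor@8
After 9 (insert_after(85)): list=[6, 8, 85, 73, 43, 7, 4] cursor@8
After 10 (delete_current): list=[6, 85, 73, 43, 7, 4] cursor@85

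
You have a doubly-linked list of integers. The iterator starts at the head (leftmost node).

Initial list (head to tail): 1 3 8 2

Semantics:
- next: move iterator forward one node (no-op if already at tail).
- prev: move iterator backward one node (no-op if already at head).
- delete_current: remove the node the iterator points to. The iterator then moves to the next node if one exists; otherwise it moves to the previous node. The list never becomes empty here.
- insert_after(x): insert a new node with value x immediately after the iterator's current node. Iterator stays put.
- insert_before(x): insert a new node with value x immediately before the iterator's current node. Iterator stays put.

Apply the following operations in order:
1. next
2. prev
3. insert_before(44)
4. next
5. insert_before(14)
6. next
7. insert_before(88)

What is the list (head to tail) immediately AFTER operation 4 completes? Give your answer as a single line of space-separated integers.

Answer: 44 1 3 8 2

Derivation:
After 1 (next): list=[1, 3, 8, 2] cursor@3
After 2 (prev): list=[1, 3, 8, 2] cursor@1
After 3 (insert_before(44)): list=[44, 1, 3, 8, 2] cursor@1
After 4 (next): list=[44, 1, 3, 8, 2] cursor@3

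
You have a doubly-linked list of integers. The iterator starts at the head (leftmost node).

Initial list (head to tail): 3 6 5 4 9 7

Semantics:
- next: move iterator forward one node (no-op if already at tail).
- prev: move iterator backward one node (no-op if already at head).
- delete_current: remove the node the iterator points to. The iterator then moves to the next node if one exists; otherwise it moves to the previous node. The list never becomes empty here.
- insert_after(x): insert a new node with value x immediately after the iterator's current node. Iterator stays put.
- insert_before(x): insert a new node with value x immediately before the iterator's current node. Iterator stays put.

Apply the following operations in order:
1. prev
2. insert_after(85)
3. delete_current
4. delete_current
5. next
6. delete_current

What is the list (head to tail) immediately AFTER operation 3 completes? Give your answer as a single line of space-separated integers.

After 1 (prev): list=[3, 6, 5, 4, 9, 7] cursor@3
After 2 (insert_after(85)): list=[3, 85, 6, 5, 4, 9, 7] cursor@3
After 3 (delete_current): list=[85, 6, 5, 4, 9, 7] cursor@85

Answer: 85 6 5 4 9 7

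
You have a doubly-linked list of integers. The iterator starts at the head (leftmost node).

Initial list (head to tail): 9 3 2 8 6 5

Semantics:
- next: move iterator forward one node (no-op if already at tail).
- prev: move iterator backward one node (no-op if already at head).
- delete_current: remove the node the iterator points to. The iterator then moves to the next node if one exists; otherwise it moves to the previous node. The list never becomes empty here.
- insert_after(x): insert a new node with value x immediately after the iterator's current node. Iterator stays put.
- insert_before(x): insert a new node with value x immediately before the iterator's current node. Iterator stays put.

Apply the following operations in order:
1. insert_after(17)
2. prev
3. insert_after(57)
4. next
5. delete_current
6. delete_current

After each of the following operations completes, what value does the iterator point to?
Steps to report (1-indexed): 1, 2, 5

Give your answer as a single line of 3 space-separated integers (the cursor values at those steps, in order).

After 1 (insert_after(17)): list=[9, 17, 3, 2, 8, 6, 5] cursor@9
After 2 (prev): list=[9, 17, 3, 2, 8, 6, 5] cursor@9
After 3 (insert_after(57)): list=[9, 57, 17, 3, 2, 8, 6, 5] cursor@9
After 4 (next): list=[9, 57, 17, 3, 2, 8, 6, 5] cursor@57
After 5 (delete_current): list=[9, 17, 3, 2, 8, 6, 5] cursor@17
After 6 (delete_current): list=[9, 3, 2, 8, 6, 5] cursor@3

Answer: 9 9 17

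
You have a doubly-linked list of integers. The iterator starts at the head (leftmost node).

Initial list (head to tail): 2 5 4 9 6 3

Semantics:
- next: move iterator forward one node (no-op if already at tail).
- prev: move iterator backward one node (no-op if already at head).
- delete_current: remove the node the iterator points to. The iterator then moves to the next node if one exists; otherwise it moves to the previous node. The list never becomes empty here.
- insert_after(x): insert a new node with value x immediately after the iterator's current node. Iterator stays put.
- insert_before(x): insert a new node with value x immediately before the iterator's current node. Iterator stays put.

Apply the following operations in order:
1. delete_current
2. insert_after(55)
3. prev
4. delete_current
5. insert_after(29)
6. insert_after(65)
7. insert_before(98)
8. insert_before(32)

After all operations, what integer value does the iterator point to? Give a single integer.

After 1 (delete_current): list=[5, 4, 9, 6, 3] cursor@5
After 2 (insert_after(55)): list=[5, 55, 4, 9, 6, 3] cursor@5
After 3 (prev): list=[5, 55, 4, 9, 6, 3] cursor@5
After 4 (delete_current): list=[55, 4, 9, 6, 3] cursor@55
After 5 (insert_after(29)): list=[55, 29, 4, 9, 6, 3] cursor@55
After 6 (insert_after(65)): list=[55, 65, 29, 4, 9, 6, 3] cursor@55
After 7 (insert_before(98)): list=[98, 55, 65, 29, 4, 9, 6, 3] cursor@55
After 8 (insert_before(32)): list=[98, 32, 55, 65, 29, 4, 9, 6, 3] cursor@55

Answer: 55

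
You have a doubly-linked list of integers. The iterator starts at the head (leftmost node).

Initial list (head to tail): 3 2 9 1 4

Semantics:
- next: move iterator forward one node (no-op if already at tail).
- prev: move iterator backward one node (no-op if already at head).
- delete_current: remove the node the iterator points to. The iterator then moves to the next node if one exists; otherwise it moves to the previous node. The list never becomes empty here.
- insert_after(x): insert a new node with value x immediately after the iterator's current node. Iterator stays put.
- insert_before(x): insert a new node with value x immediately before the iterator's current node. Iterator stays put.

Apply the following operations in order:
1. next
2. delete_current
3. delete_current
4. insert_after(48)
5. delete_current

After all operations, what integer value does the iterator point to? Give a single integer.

After 1 (next): list=[3, 2, 9, 1, 4] cursor@2
After 2 (delete_current): list=[3, 9, 1, 4] cursor@9
After 3 (delete_current): list=[3, 1, 4] cursor@1
After 4 (insert_after(48)): list=[3, 1, 48, 4] cursor@1
After 5 (delete_current): list=[3, 48, 4] cursor@48

Answer: 48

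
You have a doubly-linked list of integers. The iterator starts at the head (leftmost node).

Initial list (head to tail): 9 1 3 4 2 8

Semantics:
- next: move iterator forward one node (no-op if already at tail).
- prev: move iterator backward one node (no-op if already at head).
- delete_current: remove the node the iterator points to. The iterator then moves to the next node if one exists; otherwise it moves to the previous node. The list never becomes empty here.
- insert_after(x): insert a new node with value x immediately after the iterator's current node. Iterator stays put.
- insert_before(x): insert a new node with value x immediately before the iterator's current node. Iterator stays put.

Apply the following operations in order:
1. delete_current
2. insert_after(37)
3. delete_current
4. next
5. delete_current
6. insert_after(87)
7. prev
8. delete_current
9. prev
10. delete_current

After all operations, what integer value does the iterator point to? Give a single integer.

After 1 (delete_current): list=[1, 3, 4, 2, 8] cursor@1
After 2 (insert_after(37)): list=[1, 37, 3, 4, 2, 8] cursor@1
After 3 (delete_current): list=[37, 3, 4, 2, 8] cursor@37
After 4 (next): list=[37, 3, 4, 2, 8] cursor@3
After 5 (delete_current): list=[37, 4, 2, 8] cursor@4
After 6 (insert_after(87)): list=[37, 4, 87, 2, 8] cursor@4
After 7 (prev): list=[37, 4, 87, 2, 8] cursor@37
After 8 (delete_current): list=[4, 87, 2, 8] cursor@4
After 9 (prev): list=[4, 87, 2, 8] cursor@4
After 10 (delete_current): list=[87, 2, 8] cursor@87

Answer: 87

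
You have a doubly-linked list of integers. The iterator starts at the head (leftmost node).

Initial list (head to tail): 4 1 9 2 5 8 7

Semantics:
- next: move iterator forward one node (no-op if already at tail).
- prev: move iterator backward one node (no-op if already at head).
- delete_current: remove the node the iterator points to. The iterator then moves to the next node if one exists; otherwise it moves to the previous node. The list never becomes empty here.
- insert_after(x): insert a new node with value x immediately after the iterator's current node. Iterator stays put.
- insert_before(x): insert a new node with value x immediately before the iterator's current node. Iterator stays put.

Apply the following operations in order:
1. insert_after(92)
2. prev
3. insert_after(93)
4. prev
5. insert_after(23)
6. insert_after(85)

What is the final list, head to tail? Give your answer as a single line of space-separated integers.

After 1 (insert_after(92)): list=[4, 92, 1, 9, 2, 5, 8, 7] cursor@4
After 2 (prev): list=[4, 92, 1, 9, 2, 5, 8, 7] cursor@4
After 3 (insert_after(93)): list=[4, 93, 92, 1, 9, 2, 5, 8, 7] cursor@4
After 4 (prev): list=[4, 93, 92, 1, 9, 2, 5, 8, 7] cursor@4
After 5 (insert_after(23)): list=[4, 23, 93, 92, 1, 9, 2, 5, 8, 7] cursor@4
After 6 (insert_after(85)): list=[4, 85, 23, 93, 92, 1, 9, 2, 5, 8, 7] cursor@4

Answer: 4 85 23 93 92 1 9 2 5 8 7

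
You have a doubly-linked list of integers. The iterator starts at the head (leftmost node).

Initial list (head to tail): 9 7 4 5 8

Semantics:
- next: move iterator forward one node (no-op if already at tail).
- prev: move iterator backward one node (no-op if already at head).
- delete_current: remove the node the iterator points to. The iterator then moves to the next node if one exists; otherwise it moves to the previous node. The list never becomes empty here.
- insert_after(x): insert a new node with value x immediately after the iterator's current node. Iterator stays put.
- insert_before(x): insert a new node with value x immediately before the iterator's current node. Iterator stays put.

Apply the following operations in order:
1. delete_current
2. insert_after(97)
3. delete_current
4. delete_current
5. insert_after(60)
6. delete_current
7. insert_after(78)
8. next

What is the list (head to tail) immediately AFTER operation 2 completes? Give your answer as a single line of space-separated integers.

Answer: 7 97 4 5 8

Derivation:
After 1 (delete_current): list=[7, 4, 5, 8] cursor@7
After 2 (insert_after(97)): list=[7, 97, 4, 5, 8] cursor@7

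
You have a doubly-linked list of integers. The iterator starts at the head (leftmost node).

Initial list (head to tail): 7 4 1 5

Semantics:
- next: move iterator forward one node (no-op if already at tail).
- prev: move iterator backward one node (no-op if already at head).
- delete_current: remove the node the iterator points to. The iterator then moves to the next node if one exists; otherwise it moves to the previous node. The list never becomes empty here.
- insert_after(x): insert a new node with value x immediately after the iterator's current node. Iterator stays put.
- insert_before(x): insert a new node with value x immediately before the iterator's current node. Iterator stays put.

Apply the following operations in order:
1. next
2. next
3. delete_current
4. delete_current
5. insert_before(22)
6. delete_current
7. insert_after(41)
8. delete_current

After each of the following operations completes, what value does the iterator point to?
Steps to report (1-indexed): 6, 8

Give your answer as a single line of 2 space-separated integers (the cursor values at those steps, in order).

Answer: 22 41

Derivation:
After 1 (next): list=[7, 4, 1, 5] cursor@4
After 2 (next): list=[7, 4, 1, 5] cursor@1
After 3 (delete_current): list=[7, 4, 5] cursor@5
After 4 (delete_current): list=[7, 4] cursor@4
After 5 (insert_before(22)): list=[7, 22, 4] cursor@4
After 6 (delete_current): list=[7, 22] cursor@22
After 7 (insert_after(41)): list=[7, 22, 41] cursor@22
After 8 (delete_current): list=[7, 41] cursor@41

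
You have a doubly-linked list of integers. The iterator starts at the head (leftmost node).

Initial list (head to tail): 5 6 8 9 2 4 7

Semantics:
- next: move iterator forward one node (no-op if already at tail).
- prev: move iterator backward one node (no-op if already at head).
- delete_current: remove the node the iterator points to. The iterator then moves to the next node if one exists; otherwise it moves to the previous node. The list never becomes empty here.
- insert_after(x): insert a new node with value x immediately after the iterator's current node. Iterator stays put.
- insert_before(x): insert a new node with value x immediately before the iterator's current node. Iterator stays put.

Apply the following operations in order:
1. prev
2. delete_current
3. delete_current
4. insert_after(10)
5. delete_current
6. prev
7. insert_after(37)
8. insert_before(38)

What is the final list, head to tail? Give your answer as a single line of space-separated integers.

Answer: 38 10 37 9 2 4 7

Derivation:
After 1 (prev): list=[5, 6, 8, 9, 2, 4, 7] cursor@5
After 2 (delete_current): list=[6, 8, 9, 2, 4, 7] cursor@6
After 3 (delete_current): list=[8, 9, 2, 4, 7] cursor@8
After 4 (insert_after(10)): list=[8, 10, 9, 2, 4, 7] cursor@8
After 5 (delete_current): list=[10, 9, 2, 4, 7] cursor@10
After 6 (prev): list=[10, 9, 2, 4, 7] cursor@10
After 7 (insert_after(37)): list=[10, 37, 9, 2, 4, 7] cursor@10
After 8 (insert_before(38)): list=[38, 10, 37, 9, 2, 4, 7] cursor@10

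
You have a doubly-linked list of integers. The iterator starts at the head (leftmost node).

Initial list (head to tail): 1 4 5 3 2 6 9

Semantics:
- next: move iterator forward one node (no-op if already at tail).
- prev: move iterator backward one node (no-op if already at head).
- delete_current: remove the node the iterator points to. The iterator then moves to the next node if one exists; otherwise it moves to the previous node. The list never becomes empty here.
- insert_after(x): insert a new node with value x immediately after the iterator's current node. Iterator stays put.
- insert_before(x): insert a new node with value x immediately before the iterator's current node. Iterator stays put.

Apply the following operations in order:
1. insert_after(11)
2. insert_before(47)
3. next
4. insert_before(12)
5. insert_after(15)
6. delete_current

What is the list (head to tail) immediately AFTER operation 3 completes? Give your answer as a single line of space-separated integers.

After 1 (insert_after(11)): list=[1, 11, 4, 5, 3, 2, 6, 9] cursor@1
After 2 (insert_before(47)): list=[47, 1, 11, 4, 5, 3, 2, 6, 9] cursor@1
After 3 (next): list=[47, 1, 11, 4, 5, 3, 2, 6, 9] cursor@11

Answer: 47 1 11 4 5 3 2 6 9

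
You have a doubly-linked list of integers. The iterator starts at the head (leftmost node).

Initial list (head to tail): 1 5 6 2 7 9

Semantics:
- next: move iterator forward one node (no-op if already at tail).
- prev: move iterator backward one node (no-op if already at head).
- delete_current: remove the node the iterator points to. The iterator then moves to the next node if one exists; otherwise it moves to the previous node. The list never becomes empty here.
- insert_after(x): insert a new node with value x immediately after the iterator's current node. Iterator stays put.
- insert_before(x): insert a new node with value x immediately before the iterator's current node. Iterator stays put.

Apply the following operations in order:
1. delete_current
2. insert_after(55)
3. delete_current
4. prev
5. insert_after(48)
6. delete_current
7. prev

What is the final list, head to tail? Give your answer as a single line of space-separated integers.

After 1 (delete_current): list=[5, 6, 2, 7, 9] cursor@5
After 2 (insert_after(55)): list=[5, 55, 6, 2, 7, 9] cursor@5
After 3 (delete_current): list=[55, 6, 2, 7, 9] cursor@55
After 4 (prev): list=[55, 6, 2, 7, 9] cursor@55
After 5 (insert_after(48)): list=[55, 48, 6, 2, 7, 9] cursor@55
After 6 (delete_current): list=[48, 6, 2, 7, 9] cursor@48
After 7 (prev): list=[48, 6, 2, 7, 9] cursor@48

Answer: 48 6 2 7 9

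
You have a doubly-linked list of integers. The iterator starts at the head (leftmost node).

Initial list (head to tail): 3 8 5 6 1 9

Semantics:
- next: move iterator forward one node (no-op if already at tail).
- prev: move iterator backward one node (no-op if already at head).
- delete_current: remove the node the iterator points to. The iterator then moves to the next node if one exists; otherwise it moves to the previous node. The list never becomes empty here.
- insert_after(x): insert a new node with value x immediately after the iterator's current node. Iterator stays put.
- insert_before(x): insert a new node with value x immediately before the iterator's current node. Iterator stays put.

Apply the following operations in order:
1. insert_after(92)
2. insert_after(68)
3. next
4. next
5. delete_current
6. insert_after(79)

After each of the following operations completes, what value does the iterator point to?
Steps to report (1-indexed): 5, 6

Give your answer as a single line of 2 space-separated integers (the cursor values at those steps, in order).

Answer: 8 8

Derivation:
After 1 (insert_after(92)): list=[3, 92, 8, 5, 6, 1, 9] cursor@3
After 2 (insert_after(68)): list=[3, 68, 92, 8, 5, 6, 1, 9] cursor@3
After 3 (next): list=[3, 68, 92, 8, 5, 6, 1, 9] cursor@68
After 4 (next): list=[3, 68, 92, 8, 5, 6, 1, 9] cursor@92
After 5 (delete_current): list=[3, 68, 8, 5, 6, 1, 9] cursor@8
After 6 (insert_after(79)): list=[3, 68, 8, 79, 5, 6, 1, 9] cursor@8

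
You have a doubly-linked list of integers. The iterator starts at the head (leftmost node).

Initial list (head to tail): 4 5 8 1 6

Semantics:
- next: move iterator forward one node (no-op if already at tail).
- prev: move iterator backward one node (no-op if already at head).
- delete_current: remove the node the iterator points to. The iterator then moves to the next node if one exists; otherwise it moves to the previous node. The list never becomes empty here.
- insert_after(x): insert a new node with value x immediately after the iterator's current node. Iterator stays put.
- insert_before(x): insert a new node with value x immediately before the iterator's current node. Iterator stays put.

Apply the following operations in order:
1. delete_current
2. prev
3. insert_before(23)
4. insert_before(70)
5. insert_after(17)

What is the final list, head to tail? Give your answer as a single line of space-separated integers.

After 1 (delete_current): list=[5, 8, 1, 6] cursor@5
After 2 (prev): list=[5, 8, 1, 6] cursor@5
After 3 (insert_before(23)): list=[23, 5, 8, 1, 6] cursor@5
After 4 (insert_before(70)): list=[23, 70, 5, 8, 1, 6] cursor@5
After 5 (insert_after(17)): list=[23, 70, 5, 17, 8, 1, 6] cursor@5

Answer: 23 70 5 17 8 1 6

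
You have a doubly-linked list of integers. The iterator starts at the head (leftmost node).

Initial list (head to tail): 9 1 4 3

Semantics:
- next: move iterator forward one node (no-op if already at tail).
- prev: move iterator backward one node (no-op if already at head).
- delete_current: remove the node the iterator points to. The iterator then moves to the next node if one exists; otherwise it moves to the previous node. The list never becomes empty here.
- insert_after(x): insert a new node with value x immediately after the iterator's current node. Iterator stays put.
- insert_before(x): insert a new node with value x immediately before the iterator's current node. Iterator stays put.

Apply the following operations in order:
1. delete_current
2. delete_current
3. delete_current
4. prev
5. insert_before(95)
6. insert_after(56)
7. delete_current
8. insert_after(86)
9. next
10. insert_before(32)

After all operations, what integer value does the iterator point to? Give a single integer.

After 1 (delete_current): list=[1, 4, 3] cursor@1
After 2 (delete_current): list=[4, 3] cursor@4
After 3 (delete_current): list=[3] cursor@3
After 4 (prev): list=[3] cursor@3
After 5 (insert_before(95)): list=[95, 3] cursor@3
After 6 (insert_after(56)): list=[95, 3, 56] cursor@3
After 7 (delete_current): list=[95, 56] cursor@56
After 8 (insert_after(86)): list=[95, 56, 86] cursor@56
After 9 (next): list=[95, 56, 86] cursor@86
After 10 (insert_before(32)): list=[95, 56, 32, 86] cursor@86

Answer: 86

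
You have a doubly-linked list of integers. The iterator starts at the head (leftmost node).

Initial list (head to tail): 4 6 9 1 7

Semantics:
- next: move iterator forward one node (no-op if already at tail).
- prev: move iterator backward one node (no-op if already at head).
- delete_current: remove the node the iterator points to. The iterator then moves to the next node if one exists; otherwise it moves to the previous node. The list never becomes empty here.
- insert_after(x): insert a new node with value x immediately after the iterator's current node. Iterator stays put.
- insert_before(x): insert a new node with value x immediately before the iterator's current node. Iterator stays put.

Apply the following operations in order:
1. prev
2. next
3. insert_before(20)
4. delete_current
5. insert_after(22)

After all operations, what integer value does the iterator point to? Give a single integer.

After 1 (prev): list=[4, 6, 9, 1, 7] cursor@4
After 2 (next): list=[4, 6, 9, 1, 7] cursor@6
After 3 (insert_before(20)): list=[4, 20, 6, 9, 1, 7] cursor@6
After 4 (delete_current): list=[4, 20, 9, 1, 7] cursor@9
After 5 (insert_after(22)): list=[4, 20, 9, 22, 1, 7] cursor@9

Answer: 9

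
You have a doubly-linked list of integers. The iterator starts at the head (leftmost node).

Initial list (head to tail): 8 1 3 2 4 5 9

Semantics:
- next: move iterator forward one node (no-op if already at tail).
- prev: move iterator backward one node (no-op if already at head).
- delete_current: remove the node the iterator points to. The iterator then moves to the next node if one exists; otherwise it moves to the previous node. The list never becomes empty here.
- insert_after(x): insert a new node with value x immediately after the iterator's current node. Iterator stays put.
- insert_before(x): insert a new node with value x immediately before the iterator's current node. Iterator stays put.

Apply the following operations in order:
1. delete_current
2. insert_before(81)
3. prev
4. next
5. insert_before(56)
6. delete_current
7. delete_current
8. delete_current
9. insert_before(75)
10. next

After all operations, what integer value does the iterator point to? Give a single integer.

Answer: 5

Derivation:
After 1 (delete_current): list=[1, 3, 2, 4, 5, 9] cursor@1
After 2 (insert_before(81)): list=[81, 1, 3, 2, 4, 5, 9] cursor@1
After 3 (prev): list=[81, 1, 3, 2, 4, 5, 9] cursor@81
After 4 (next): list=[81, 1, 3, 2, 4, 5, 9] cursor@1
After 5 (insert_before(56)): list=[81, 56, 1, 3, 2, 4, 5, 9] cursor@1
After 6 (delete_current): list=[81, 56, 3, 2, 4, 5, 9] cursor@3
After 7 (delete_current): list=[81, 56, 2, 4, 5, 9] cursor@2
After 8 (delete_current): list=[81, 56, 4, 5, 9] cursor@4
After 9 (insert_before(75)): list=[81, 56, 75, 4, 5, 9] cursor@4
After 10 (next): list=[81, 56, 75, 4, 5, 9] cursor@5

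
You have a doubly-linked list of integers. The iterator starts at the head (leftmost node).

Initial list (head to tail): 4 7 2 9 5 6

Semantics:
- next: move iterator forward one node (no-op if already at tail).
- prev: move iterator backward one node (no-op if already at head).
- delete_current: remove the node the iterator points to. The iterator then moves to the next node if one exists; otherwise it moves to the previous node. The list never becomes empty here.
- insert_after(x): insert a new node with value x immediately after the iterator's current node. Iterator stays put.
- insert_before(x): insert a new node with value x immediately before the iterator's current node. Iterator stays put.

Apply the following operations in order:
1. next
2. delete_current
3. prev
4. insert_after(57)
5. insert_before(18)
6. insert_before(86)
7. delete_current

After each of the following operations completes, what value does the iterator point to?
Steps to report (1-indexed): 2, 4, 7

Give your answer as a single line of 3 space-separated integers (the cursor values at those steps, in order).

Answer: 2 4 57

Derivation:
After 1 (next): list=[4, 7, 2, 9, 5, 6] cursor@7
After 2 (delete_current): list=[4, 2, 9, 5, 6] cursor@2
After 3 (prev): list=[4, 2, 9, 5, 6] cursor@4
After 4 (insert_after(57)): list=[4, 57, 2, 9, 5, 6] cursor@4
After 5 (insert_before(18)): list=[18, 4, 57, 2, 9, 5, 6] cursor@4
After 6 (insert_before(86)): list=[18, 86, 4, 57, 2, 9, 5, 6] cursor@4
After 7 (delete_current): list=[18, 86, 57, 2, 9, 5, 6] cursor@57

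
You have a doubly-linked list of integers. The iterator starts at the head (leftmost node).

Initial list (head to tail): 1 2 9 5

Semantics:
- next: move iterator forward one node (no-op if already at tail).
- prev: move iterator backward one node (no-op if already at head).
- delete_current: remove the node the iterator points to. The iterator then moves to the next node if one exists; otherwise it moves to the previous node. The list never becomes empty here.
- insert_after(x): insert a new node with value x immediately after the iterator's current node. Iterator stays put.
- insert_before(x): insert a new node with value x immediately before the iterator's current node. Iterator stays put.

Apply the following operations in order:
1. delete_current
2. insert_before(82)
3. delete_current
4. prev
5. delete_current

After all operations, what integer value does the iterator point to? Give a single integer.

After 1 (delete_current): list=[2, 9, 5] cursor@2
After 2 (insert_before(82)): list=[82, 2, 9, 5] cursor@2
After 3 (delete_current): list=[82, 9, 5] cursor@9
After 4 (prev): list=[82, 9, 5] cursor@82
After 5 (delete_current): list=[9, 5] cursor@9

Answer: 9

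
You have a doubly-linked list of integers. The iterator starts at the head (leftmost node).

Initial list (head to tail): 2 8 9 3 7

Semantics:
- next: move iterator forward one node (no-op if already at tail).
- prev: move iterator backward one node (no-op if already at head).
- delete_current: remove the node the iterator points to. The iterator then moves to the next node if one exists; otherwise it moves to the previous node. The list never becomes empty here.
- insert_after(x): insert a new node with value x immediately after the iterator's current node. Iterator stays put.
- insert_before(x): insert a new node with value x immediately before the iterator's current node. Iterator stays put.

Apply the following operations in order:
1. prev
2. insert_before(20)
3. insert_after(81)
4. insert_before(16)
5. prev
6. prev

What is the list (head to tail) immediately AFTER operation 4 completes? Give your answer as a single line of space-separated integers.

Answer: 20 16 2 81 8 9 3 7

Derivation:
After 1 (prev): list=[2, 8, 9, 3, 7] cursor@2
After 2 (insert_before(20)): list=[20, 2, 8, 9, 3, 7] cursor@2
After 3 (insert_after(81)): list=[20, 2, 81, 8, 9, 3, 7] cursor@2
After 4 (insert_before(16)): list=[20, 16, 2, 81, 8, 9, 3, 7] cursor@2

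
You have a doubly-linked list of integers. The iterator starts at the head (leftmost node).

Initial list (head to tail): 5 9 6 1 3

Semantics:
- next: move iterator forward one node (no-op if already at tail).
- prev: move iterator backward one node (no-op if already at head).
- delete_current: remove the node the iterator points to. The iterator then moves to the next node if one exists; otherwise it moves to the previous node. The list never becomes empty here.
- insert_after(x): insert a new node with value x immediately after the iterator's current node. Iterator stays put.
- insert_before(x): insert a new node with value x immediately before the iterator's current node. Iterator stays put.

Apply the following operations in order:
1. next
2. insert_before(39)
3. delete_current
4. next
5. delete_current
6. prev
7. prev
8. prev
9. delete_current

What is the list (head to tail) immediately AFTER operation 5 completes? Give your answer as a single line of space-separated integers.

Answer: 5 39 6 3

Derivation:
After 1 (next): list=[5, 9, 6, 1, 3] cursor@9
After 2 (insert_before(39)): list=[5, 39, 9, 6, 1, 3] cursor@9
After 3 (delete_current): list=[5, 39, 6, 1, 3] cursor@6
After 4 (next): list=[5, 39, 6, 1, 3] cursor@1
After 5 (delete_current): list=[5, 39, 6, 3] cursor@3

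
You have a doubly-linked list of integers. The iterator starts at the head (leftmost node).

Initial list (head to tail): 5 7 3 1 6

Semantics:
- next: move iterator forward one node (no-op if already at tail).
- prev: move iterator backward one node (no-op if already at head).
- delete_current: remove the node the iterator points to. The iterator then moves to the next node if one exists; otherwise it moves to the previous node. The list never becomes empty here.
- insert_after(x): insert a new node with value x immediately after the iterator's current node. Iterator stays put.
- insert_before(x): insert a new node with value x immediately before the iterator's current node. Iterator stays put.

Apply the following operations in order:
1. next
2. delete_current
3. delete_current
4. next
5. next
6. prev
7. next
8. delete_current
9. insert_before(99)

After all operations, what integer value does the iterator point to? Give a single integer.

Answer: 1

Derivation:
After 1 (next): list=[5, 7, 3, 1, 6] cursor@7
After 2 (delete_current): list=[5, 3, 1, 6] cursor@3
After 3 (delete_current): list=[5, 1, 6] cursor@1
After 4 (next): list=[5, 1, 6] cursor@6
After 5 (next): list=[5, 1, 6] cursor@6
After 6 (prev): list=[5, 1, 6] cursor@1
After 7 (next): list=[5, 1, 6] cursor@6
After 8 (delete_current): list=[5, 1] cursor@1
After 9 (insert_before(99)): list=[5, 99, 1] cursor@1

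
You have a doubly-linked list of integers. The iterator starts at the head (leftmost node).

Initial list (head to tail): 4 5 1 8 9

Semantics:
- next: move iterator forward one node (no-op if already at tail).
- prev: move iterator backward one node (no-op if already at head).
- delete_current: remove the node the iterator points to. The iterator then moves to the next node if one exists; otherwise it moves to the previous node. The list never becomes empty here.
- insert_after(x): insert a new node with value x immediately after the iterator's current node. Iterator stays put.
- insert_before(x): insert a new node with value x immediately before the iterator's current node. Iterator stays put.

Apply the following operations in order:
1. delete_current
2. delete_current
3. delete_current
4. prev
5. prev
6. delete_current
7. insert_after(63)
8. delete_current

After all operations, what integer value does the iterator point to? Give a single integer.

After 1 (delete_current): list=[5, 1, 8, 9] cursor@5
After 2 (delete_current): list=[1, 8, 9] cursor@1
After 3 (delete_current): list=[8, 9] cursor@8
After 4 (prev): list=[8, 9] cursor@8
After 5 (prev): list=[8, 9] cursor@8
After 6 (delete_current): list=[9] cursor@9
After 7 (insert_after(63)): list=[9, 63] cursor@9
After 8 (delete_current): list=[63] cursor@63

Answer: 63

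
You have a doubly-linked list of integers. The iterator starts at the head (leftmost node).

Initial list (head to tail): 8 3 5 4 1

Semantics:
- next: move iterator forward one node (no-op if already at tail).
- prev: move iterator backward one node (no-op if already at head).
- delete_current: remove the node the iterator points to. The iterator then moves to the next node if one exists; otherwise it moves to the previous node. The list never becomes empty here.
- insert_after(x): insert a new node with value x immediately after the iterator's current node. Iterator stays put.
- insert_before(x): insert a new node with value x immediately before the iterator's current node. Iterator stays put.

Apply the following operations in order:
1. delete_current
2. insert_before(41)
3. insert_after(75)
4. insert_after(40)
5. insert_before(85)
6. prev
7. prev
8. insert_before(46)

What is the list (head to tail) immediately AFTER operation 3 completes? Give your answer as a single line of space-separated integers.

Answer: 41 3 75 5 4 1

Derivation:
After 1 (delete_current): list=[3, 5, 4, 1] cursor@3
After 2 (insert_before(41)): list=[41, 3, 5, 4, 1] cursor@3
After 3 (insert_after(75)): list=[41, 3, 75, 5, 4, 1] cursor@3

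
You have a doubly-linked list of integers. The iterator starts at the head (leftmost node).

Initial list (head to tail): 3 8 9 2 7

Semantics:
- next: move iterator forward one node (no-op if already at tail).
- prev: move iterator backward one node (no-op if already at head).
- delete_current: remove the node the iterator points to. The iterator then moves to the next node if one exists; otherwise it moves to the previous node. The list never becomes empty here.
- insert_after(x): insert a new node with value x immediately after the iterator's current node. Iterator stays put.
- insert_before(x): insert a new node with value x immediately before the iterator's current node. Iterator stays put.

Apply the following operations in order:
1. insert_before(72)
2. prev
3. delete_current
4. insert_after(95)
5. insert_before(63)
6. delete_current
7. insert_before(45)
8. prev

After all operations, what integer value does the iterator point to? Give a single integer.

Answer: 45

Derivation:
After 1 (insert_before(72)): list=[72, 3, 8, 9, 2, 7] cursor@3
After 2 (prev): list=[72, 3, 8, 9, 2, 7] cursor@72
After 3 (delete_current): list=[3, 8, 9, 2, 7] cursor@3
After 4 (insert_after(95)): list=[3, 95, 8, 9, 2, 7] cursor@3
After 5 (insert_before(63)): list=[63, 3, 95, 8, 9, 2, 7] cursor@3
After 6 (delete_current): list=[63, 95, 8, 9, 2, 7] cursor@95
After 7 (insert_before(45)): list=[63, 45, 95, 8, 9, 2, 7] cursor@95
After 8 (prev): list=[63, 45, 95, 8, 9, 2, 7] cursor@45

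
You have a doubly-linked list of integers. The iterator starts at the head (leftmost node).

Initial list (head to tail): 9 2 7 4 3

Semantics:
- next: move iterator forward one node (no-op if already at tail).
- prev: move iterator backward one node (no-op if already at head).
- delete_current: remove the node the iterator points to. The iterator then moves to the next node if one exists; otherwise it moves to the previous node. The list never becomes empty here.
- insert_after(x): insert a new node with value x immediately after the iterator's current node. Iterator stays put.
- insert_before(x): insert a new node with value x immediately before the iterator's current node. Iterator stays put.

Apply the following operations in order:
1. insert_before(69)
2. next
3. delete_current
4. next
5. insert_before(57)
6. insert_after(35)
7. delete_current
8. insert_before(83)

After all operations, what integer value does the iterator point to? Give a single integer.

Answer: 35

Derivation:
After 1 (insert_before(69)): list=[69, 9, 2, 7, 4, 3] cursor@9
After 2 (next): list=[69, 9, 2, 7, 4, 3] cursor@2
After 3 (delete_current): list=[69, 9, 7, 4, 3] cursor@7
After 4 (next): list=[69, 9, 7, 4, 3] cursor@4
After 5 (insert_before(57)): list=[69, 9, 7, 57, 4, 3] cursor@4
After 6 (insert_after(35)): list=[69, 9, 7, 57, 4, 35, 3] cursor@4
After 7 (delete_current): list=[69, 9, 7, 57, 35, 3] cursor@35
After 8 (insert_before(83)): list=[69, 9, 7, 57, 83, 35, 3] cursor@35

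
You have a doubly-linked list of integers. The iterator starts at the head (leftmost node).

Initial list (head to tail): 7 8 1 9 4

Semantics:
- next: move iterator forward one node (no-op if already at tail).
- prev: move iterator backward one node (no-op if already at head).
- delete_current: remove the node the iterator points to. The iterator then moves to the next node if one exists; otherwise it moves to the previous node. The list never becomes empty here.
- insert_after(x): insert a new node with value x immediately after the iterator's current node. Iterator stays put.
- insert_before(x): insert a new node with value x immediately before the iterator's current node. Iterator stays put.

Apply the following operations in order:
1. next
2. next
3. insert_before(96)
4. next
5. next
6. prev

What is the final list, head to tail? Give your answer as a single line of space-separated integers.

Answer: 7 8 96 1 9 4

Derivation:
After 1 (next): list=[7, 8, 1, 9, 4] cursor@8
After 2 (next): list=[7, 8, 1, 9, 4] cursor@1
After 3 (insert_before(96)): list=[7, 8, 96, 1, 9, 4] cursor@1
After 4 (next): list=[7, 8, 96, 1, 9, 4] cursor@9
After 5 (next): list=[7, 8, 96, 1, 9, 4] cursor@4
After 6 (prev): list=[7, 8, 96, 1, 9, 4] cursor@9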